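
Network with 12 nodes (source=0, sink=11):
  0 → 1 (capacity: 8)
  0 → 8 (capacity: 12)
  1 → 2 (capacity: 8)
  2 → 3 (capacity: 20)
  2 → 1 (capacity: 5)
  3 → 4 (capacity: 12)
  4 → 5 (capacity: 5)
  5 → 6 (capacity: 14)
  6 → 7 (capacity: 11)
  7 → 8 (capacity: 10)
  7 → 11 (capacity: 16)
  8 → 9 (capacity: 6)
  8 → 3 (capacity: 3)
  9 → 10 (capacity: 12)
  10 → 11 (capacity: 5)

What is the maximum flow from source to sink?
Maximum flow = 10

Max flow: 10

Flow assignment:
  0 → 1: 5/8
  0 → 8: 5/12
  1 → 2: 5/8
  2 → 3: 5/20
  3 → 4: 5/12
  4 → 5: 5/5
  5 → 6: 5/14
  6 → 7: 5/11
  7 → 11: 5/16
  8 → 9: 5/6
  9 → 10: 5/12
  10 → 11: 5/5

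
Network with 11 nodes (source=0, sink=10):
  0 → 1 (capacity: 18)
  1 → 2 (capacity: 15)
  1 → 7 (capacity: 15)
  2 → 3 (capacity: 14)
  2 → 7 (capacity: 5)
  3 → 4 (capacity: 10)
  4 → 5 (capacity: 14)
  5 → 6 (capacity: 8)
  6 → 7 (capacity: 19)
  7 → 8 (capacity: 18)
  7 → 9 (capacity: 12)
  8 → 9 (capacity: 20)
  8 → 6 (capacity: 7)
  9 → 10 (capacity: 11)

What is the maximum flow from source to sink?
Maximum flow = 11

Max flow: 11

Flow assignment:
  0 → 1: 11/18
  1 → 2: 3/15
  1 → 7: 8/15
  2 → 7: 3/5
  7 → 9: 11/12
  9 → 10: 11/11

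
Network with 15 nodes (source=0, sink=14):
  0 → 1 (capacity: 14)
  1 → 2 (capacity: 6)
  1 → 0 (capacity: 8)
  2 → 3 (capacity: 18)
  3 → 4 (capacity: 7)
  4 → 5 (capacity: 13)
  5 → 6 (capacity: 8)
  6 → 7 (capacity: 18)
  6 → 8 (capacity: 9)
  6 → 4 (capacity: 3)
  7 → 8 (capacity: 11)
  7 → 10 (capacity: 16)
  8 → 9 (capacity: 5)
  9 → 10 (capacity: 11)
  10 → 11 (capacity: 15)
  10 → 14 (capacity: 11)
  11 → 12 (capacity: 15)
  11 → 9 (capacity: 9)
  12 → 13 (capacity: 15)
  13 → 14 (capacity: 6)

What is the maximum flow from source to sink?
Maximum flow = 6

Max flow: 6

Flow assignment:
  0 → 1: 6/14
  1 → 2: 6/6
  2 → 3: 6/18
  3 → 4: 6/7
  4 → 5: 6/13
  5 → 6: 6/8
  6 → 7: 6/18
  7 → 10: 6/16
  10 → 14: 6/11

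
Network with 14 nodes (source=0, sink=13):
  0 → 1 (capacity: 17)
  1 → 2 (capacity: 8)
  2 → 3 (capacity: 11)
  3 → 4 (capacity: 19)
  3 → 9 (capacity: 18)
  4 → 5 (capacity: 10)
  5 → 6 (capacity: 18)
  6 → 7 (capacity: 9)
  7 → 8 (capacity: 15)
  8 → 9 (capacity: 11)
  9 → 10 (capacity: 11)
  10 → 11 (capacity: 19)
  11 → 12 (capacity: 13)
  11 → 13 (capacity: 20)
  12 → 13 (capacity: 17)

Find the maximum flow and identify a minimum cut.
Max flow = 8, Min cut edges: (1,2)

Maximum flow: 8
Minimum cut: (1,2)
Partition: S = [0, 1], T = [2, 3, 4, 5, 6, 7, 8, 9, 10, 11, 12, 13]

Max-flow min-cut theorem verified: both equal 8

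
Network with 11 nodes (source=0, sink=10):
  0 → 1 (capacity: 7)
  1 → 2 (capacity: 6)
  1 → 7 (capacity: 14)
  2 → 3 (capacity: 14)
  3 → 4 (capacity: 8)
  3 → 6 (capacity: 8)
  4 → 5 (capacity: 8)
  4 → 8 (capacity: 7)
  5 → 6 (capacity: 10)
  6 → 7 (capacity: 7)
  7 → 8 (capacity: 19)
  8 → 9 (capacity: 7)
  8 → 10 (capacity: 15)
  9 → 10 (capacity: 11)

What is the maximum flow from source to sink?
Maximum flow = 7

Max flow: 7

Flow assignment:
  0 → 1: 7/7
  1 → 7: 7/14
  7 → 8: 7/19
  8 → 10: 7/15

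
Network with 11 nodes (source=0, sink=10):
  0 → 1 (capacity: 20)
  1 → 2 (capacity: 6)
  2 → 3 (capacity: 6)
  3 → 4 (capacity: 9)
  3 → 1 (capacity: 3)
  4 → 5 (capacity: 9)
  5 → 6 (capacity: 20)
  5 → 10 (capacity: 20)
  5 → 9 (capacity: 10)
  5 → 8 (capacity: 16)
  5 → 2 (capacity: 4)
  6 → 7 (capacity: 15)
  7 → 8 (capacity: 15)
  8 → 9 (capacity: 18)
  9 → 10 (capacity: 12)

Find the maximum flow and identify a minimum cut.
Max flow = 6, Min cut edges: (2,3)

Maximum flow: 6
Minimum cut: (2,3)
Partition: S = [0, 1, 2], T = [3, 4, 5, 6, 7, 8, 9, 10]

Max-flow min-cut theorem verified: both equal 6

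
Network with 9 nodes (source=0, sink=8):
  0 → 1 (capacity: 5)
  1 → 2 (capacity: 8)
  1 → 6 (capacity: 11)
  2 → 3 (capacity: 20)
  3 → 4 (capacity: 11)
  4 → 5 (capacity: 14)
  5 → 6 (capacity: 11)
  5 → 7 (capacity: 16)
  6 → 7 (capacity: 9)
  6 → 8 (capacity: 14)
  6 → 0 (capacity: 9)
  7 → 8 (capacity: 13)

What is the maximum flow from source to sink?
Maximum flow = 5

Max flow: 5

Flow assignment:
  0 → 1: 5/5
  1 → 6: 5/11
  6 → 8: 5/14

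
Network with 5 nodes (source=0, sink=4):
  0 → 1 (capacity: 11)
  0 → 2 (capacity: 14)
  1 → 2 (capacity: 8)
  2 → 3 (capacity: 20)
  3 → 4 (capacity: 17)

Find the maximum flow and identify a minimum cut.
Max flow = 17, Min cut edges: (3,4)

Maximum flow: 17
Minimum cut: (3,4)
Partition: S = [0, 1, 2, 3], T = [4]

Max-flow min-cut theorem verified: both equal 17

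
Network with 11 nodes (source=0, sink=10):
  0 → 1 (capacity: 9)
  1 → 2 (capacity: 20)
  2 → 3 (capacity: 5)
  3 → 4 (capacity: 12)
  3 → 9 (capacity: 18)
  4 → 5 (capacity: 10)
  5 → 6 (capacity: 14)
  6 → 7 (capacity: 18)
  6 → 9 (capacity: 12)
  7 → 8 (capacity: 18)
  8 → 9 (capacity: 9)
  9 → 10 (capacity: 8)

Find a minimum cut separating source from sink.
Min cut value = 5, edges: (2,3)

Min cut value: 5
Partition: S = [0, 1, 2], T = [3, 4, 5, 6, 7, 8, 9, 10]
Cut edges: (2,3)

By max-flow min-cut theorem, max flow = min cut = 5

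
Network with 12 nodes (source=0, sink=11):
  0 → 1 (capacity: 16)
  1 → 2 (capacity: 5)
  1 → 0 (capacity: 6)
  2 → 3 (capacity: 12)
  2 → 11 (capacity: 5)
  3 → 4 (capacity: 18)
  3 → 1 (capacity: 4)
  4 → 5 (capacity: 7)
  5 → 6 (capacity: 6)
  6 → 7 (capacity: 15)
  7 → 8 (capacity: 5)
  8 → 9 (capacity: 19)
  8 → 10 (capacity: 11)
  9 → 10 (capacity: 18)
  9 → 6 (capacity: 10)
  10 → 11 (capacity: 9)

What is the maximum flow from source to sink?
Maximum flow = 5

Max flow: 5

Flow assignment:
  0 → 1: 5/16
  1 → 2: 5/5
  2 → 11: 5/5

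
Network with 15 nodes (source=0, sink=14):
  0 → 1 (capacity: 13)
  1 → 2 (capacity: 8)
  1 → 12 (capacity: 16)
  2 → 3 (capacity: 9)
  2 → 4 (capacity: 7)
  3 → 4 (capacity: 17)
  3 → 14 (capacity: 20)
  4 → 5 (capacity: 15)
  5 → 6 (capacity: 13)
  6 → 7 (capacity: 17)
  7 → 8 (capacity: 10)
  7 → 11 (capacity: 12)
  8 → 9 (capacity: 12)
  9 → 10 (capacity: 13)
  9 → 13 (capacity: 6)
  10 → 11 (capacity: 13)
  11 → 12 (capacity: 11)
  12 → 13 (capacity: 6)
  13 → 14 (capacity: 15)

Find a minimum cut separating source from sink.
Min cut value = 13, edges: (0,1)

Min cut value: 13
Partition: S = [0], T = [1, 2, 3, 4, 5, 6, 7, 8, 9, 10, 11, 12, 13, 14]
Cut edges: (0,1)

By max-flow min-cut theorem, max flow = min cut = 13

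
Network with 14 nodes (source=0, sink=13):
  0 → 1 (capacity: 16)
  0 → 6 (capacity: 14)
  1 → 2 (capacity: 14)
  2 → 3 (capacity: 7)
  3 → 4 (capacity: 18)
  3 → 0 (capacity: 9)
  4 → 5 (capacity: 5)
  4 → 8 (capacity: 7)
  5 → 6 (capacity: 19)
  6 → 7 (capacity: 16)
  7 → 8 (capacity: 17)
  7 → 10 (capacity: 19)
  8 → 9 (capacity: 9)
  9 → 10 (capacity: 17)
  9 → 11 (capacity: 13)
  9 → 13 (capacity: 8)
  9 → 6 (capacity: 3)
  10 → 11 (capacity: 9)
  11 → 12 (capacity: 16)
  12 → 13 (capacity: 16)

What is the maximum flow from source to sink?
Maximum flow = 18

Max flow: 18

Flow assignment:
  0 → 1: 7/16
  0 → 6: 11/14
  1 → 2: 7/14
  2 → 3: 7/7
  3 → 4: 7/18
  4 → 8: 7/7
  6 → 7: 11/16
  7 → 8: 2/17
  7 → 10: 9/19
  8 → 9: 9/9
  9 → 11: 1/13
  9 → 13: 8/8
  10 → 11: 9/9
  11 → 12: 10/16
  12 → 13: 10/16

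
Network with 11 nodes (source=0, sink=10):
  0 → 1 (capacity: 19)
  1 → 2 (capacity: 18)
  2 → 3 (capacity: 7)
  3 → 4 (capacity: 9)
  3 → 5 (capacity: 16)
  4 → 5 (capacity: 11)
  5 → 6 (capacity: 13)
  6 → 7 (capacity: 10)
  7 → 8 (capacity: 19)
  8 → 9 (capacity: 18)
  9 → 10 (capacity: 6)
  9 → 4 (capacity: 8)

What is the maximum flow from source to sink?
Maximum flow = 6

Max flow: 6

Flow assignment:
  0 → 1: 6/19
  1 → 2: 6/18
  2 → 3: 6/7
  3 → 5: 6/16
  4 → 5: 1/11
  5 → 6: 7/13
  6 → 7: 7/10
  7 → 8: 7/19
  8 → 9: 7/18
  9 → 10: 6/6
  9 → 4: 1/8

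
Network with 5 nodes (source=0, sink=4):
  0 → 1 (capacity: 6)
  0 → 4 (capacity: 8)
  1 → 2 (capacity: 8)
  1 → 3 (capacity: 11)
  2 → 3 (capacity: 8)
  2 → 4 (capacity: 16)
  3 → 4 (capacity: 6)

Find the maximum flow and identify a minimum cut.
Max flow = 14, Min cut edges: (0,1), (0,4)

Maximum flow: 14
Minimum cut: (0,1), (0,4)
Partition: S = [0], T = [1, 2, 3, 4]

Max-flow min-cut theorem verified: both equal 14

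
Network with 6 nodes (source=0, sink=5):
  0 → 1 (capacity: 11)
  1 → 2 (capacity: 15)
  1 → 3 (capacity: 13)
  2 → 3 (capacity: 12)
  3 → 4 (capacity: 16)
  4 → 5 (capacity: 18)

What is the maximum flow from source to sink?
Maximum flow = 11

Max flow: 11

Flow assignment:
  0 → 1: 11/11
  1 → 3: 11/13
  3 → 4: 11/16
  4 → 5: 11/18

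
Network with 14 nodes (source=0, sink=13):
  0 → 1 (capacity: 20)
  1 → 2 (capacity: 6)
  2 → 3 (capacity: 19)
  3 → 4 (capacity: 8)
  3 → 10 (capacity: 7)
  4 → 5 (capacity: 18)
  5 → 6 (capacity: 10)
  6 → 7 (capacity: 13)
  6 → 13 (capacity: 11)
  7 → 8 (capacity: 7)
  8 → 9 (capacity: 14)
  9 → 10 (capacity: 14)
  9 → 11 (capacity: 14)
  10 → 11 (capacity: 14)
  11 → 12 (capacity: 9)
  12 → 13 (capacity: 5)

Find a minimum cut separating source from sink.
Min cut value = 6, edges: (1,2)

Min cut value: 6
Partition: S = [0, 1], T = [2, 3, 4, 5, 6, 7, 8, 9, 10, 11, 12, 13]
Cut edges: (1,2)

By max-flow min-cut theorem, max flow = min cut = 6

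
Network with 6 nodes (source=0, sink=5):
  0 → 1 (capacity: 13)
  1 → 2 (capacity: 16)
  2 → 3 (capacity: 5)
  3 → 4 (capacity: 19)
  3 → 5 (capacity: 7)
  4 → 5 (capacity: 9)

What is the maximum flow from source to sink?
Maximum flow = 5

Max flow: 5

Flow assignment:
  0 → 1: 5/13
  1 → 2: 5/16
  2 → 3: 5/5
  3 → 5: 5/7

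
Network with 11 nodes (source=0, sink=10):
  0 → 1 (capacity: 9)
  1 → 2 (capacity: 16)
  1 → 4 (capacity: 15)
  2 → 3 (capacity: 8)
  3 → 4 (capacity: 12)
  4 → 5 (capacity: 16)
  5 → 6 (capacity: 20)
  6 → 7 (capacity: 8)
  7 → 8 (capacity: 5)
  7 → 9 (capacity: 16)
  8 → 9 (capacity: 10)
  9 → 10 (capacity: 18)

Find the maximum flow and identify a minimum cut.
Max flow = 8, Min cut edges: (6,7)

Maximum flow: 8
Minimum cut: (6,7)
Partition: S = [0, 1, 2, 3, 4, 5, 6], T = [7, 8, 9, 10]

Max-flow min-cut theorem verified: both equal 8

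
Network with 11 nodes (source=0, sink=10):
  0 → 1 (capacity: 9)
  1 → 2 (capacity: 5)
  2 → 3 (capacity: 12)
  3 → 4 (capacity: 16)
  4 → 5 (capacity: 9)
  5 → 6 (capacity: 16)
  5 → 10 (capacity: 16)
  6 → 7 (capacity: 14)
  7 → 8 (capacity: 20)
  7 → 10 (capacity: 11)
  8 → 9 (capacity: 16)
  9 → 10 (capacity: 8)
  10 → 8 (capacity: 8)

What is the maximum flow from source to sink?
Maximum flow = 5

Max flow: 5

Flow assignment:
  0 → 1: 5/9
  1 → 2: 5/5
  2 → 3: 5/12
  3 → 4: 5/16
  4 → 5: 5/9
  5 → 10: 5/16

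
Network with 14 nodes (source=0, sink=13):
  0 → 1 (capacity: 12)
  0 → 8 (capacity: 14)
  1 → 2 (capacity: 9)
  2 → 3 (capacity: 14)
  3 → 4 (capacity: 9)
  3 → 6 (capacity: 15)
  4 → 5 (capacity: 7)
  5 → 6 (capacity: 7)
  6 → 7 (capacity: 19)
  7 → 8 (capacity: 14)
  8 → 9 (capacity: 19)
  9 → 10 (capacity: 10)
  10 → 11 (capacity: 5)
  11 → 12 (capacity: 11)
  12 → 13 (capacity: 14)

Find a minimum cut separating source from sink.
Min cut value = 5, edges: (10,11)

Min cut value: 5
Partition: S = [0, 1, 2, 3, 4, 5, 6, 7, 8, 9, 10], T = [11, 12, 13]
Cut edges: (10,11)

By max-flow min-cut theorem, max flow = min cut = 5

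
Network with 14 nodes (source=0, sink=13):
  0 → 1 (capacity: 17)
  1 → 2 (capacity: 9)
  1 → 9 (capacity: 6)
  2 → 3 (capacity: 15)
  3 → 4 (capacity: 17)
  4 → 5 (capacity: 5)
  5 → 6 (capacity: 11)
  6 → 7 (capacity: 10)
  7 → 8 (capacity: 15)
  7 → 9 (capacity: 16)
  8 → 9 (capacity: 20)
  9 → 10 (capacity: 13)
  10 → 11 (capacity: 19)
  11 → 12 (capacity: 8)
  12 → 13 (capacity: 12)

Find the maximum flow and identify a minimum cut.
Max flow = 8, Min cut edges: (11,12)

Maximum flow: 8
Minimum cut: (11,12)
Partition: S = [0, 1, 2, 3, 4, 5, 6, 7, 8, 9, 10, 11], T = [12, 13]

Max-flow min-cut theorem verified: both equal 8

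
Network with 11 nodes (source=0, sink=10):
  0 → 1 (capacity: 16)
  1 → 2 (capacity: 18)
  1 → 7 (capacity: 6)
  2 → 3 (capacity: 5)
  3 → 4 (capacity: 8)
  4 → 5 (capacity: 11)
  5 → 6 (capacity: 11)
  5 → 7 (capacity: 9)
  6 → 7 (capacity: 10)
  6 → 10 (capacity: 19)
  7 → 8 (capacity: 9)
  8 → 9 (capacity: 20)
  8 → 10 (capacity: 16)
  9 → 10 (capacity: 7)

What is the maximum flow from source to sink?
Maximum flow = 11

Max flow: 11

Flow assignment:
  0 → 1: 11/16
  1 → 2: 5/18
  1 → 7: 6/6
  2 → 3: 5/5
  3 → 4: 5/8
  4 → 5: 5/11
  5 → 6: 5/11
  6 → 10: 5/19
  7 → 8: 6/9
  8 → 10: 6/16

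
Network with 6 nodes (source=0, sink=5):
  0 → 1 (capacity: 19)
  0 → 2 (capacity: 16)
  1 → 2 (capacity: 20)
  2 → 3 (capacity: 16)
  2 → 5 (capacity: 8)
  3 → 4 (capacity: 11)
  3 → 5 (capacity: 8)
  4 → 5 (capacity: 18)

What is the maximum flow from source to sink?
Maximum flow = 24

Max flow: 24

Flow assignment:
  0 → 1: 19/19
  0 → 2: 5/16
  1 → 2: 19/20
  2 → 3: 16/16
  2 → 5: 8/8
  3 → 4: 8/11
  3 → 5: 8/8
  4 → 5: 8/18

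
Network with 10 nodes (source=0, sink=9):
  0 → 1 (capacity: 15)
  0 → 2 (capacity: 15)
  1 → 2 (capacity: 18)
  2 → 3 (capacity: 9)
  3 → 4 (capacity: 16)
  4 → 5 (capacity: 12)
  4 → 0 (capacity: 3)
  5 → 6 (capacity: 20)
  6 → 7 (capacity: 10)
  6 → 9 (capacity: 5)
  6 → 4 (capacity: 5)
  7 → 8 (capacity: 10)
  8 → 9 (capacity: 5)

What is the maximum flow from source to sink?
Maximum flow = 9

Max flow: 9

Flow assignment:
  0 → 2: 9/15
  2 → 3: 9/9
  3 → 4: 9/16
  4 → 5: 9/12
  5 → 6: 9/20
  6 → 7: 4/10
  6 → 9: 5/5
  7 → 8: 4/10
  8 → 9: 4/5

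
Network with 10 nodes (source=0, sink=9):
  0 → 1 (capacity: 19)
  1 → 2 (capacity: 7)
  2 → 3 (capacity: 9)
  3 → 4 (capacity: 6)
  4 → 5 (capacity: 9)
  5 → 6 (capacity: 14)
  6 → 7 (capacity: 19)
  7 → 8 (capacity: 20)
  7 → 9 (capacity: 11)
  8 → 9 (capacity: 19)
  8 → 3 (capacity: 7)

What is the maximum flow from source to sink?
Maximum flow = 6

Max flow: 6

Flow assignment:
  0 → 1: 6/19
  1 → 2: 6/7
  2 → 3: 6/9
  3 → 4: 6/6
  4 → 5: 6/9
  5 → 6: 6/14
  6 → 7: 6/19
  7 → 9: 6/11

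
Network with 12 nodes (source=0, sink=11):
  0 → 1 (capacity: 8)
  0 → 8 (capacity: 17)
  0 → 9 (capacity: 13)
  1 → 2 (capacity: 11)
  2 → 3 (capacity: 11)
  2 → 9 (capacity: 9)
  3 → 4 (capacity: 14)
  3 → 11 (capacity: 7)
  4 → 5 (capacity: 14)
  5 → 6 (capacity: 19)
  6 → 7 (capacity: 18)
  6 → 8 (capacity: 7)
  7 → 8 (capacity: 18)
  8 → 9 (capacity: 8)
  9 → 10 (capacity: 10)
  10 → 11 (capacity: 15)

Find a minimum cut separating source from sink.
Min cut value = 17, edges: (3,11), (9,10)

Min cut value: 17
Partition: S = [0, 1, 2, 3, 4, 5, 6, 7, 8, 9], T = [10, 11]
Cut edges: (3,11), (9,10)

By max-flow min-cut theorem, max flow = min cut = 17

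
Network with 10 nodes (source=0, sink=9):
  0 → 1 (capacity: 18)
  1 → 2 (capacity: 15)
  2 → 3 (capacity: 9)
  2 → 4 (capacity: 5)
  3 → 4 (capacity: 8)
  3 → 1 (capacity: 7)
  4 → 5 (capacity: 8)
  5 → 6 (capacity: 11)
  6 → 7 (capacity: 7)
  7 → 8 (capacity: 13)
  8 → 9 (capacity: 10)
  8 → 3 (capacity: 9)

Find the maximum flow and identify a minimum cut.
Max flow = 7, Min cut edges: (6,7)

Maximum flow: 7
Minimum cut: (6,7)
Partition: S = [0, 1, 2, 3, 4, 5, 6], T = [7, 8, 9]

Max-flow min-cut theorem verified: both equal 7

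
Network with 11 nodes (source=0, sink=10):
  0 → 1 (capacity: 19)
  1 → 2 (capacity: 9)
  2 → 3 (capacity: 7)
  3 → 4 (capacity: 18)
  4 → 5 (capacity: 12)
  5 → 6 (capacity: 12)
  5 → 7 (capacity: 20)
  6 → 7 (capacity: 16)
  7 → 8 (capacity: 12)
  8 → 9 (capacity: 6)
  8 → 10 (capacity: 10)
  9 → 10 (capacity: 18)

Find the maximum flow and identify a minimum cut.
Max flow = 7, Min cut edges: (2,3)

Maximum flow: 7
Minimum cut: (2,3)
Partition: S = [0, 1, 2], T = [3, 4, 5, 6, 7, 8, 9, 10]

Max-flow min-cut theorem verified: both equal 7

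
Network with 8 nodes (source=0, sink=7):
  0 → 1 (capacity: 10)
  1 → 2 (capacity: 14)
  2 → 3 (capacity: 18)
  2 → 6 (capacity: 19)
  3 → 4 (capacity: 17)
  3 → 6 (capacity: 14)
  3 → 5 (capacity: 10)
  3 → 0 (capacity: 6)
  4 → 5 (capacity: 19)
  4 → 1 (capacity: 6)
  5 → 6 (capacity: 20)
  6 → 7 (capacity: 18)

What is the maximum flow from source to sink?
Maximum flow = 10

Max flow: 10

Flow assignment:
  0 → 1: 10/10
  1 → 2: 10/14
  2 → 6: 10/19
  6 → 7: 10/18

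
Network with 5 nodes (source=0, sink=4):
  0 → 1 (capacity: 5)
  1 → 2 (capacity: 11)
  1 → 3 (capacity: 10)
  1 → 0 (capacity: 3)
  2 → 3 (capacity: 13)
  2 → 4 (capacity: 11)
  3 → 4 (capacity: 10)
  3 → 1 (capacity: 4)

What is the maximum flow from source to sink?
Maximum flow = 5

Max flow: 5

Flow assignment:
  0 → 1: 5/5
  1 → 2: 5/11
  2 → 4: 5/11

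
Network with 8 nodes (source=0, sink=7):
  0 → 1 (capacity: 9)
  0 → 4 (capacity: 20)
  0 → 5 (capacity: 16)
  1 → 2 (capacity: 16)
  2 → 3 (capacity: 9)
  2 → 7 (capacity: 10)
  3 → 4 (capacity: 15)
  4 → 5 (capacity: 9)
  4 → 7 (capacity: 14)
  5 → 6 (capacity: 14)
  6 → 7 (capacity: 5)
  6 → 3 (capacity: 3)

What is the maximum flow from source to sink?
Maximum flow = 28

Max flow: 28

Flow assignment:
  0 → 1: 9/9
  0 → 4: 11/20
  0 → 5: 8/16
  1 → 2: 9/16
  2 → 7: 9/10
  3 → 4: 3/15
  4 → 7: 14/14
  5 → 6: 8/14
  6 → 7: 5/5
  6 → 3: 3/3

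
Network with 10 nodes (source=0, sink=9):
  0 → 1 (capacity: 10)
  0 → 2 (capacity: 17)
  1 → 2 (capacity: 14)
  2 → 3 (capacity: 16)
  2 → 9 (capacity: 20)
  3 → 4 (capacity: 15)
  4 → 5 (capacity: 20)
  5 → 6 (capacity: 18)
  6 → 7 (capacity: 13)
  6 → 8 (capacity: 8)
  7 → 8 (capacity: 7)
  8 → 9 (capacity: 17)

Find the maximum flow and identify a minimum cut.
Max flow = 27, Min cut edges: (0,1), (0,2)

Maximum flow: 27
Minimum cut: (0,1), (0,2)
Partition: S = [0], T = [1, 2, 3, 4, 5, 6, 7, 8, 9]

Max-flow min-cut theorem verified: both equal 27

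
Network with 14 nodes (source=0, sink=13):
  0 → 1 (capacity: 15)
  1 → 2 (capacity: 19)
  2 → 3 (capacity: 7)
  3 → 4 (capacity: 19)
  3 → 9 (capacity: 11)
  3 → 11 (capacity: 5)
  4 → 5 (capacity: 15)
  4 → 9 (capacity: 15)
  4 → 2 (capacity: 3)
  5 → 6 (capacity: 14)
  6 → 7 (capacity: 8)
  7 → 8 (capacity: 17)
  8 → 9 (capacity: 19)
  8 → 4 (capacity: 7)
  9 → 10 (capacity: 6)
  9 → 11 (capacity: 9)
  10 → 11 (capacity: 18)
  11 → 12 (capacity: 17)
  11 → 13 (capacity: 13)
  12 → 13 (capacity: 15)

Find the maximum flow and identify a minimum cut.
Max flow = 7, Min cut edges: (2,3)

Maximum flow: 7
Minimum cut: (2,3)
Partition: S = [0, 1, 2], T = [3, 4, 5, 6, 7, 8, 9, 10, 11, 12, 13]

Max-flow min-cut theorem verified: both equal 7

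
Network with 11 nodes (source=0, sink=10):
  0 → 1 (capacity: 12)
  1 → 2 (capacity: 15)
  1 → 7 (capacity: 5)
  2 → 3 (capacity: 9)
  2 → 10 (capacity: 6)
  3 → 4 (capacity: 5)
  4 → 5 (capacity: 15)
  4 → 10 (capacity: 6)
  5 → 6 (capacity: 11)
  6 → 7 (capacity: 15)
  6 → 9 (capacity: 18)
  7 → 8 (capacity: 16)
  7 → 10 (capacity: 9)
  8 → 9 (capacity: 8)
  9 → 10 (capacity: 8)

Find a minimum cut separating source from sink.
Min cut value = 12, edges: (0,1)

Min cut value: 12
Partition: S = [0], T = [1, 2, 3, 4, 5, 6, 7, 8, 9, 10]
Cut edges: (0,1)

By max-flow min-cut theorem, max flow = min cut = 12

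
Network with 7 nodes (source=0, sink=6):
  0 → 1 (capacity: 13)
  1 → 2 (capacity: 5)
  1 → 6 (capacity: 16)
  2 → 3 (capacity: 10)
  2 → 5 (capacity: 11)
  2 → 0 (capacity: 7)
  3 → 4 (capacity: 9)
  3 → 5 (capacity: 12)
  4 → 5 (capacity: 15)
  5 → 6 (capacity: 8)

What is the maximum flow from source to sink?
Maximum flow = 13

Max flow: 13

Flow assignment:
  0 → 1: 13/13
  1 → 6: 13/16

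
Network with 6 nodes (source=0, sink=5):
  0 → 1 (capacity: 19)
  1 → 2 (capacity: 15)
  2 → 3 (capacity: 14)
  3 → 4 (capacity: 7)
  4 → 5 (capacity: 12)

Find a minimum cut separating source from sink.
Min cut value = 7, edges: (3,4)

Min cut value: 7
Partition: S = [0, 1, 2, 3], T = [4, 5]
Cut edges: (3,4)

By max-flow min-cut theorem, max flow = min cut = 7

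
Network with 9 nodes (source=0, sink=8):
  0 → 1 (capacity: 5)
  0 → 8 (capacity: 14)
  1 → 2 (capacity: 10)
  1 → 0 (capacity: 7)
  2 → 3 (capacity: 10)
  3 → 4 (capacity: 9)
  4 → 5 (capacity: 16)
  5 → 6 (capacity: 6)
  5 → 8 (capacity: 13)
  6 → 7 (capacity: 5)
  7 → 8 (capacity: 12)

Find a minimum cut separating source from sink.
Min cut value = 19, edges: (0,1), (0,8)

Min cut value: 19
Partition: S = [0], T = [1, 2, 3, 4, 5, 6, 7, 8]
Cut edges: (0,1), (0,8)

By max-flow min-cut theorem, max flow = min cut = 19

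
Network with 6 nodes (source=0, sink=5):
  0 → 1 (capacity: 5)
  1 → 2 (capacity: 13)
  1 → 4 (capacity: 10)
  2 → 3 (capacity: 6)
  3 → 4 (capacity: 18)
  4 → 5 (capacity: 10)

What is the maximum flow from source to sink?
Maximum flow = 5

Max flow: 5

Flow assignment:
  0 → 1: 5/5
  1 → 4: 5/10
  4 → 5: 5/10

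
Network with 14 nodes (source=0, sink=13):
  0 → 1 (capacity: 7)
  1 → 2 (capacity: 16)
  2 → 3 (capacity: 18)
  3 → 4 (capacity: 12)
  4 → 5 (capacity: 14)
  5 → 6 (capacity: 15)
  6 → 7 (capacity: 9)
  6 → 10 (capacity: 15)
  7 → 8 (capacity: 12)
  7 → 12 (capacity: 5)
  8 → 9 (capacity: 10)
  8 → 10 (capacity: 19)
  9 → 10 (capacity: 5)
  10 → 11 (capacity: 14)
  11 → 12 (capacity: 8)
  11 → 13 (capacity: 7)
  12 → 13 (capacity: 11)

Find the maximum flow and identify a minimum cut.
Max flow = 7, Min cut edges: (0,1)

Maximum flow: 7
Minimum cut: (0,1)
Partition: S = [0], T = [1, 2, 3, 4, 5, 6, 7, 8, 9, 10, 11, 12, 13]

Max-flow min-cut theorem verified: both equal 7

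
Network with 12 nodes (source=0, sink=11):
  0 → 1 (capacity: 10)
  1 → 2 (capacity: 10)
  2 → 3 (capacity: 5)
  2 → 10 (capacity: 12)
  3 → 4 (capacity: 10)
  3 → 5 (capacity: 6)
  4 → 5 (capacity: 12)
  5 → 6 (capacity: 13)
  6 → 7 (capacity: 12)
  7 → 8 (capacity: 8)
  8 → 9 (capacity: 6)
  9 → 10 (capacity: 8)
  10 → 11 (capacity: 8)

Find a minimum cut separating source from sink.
Min cut value = 8, edges: (10,11)

Min cut value: 8
Partition: S = [0, 1, 2, 3, 4, 5, 6, 7, 8, 9, 10], T = [11]
Cut edges: (10,11)

By max-flow min-cut theorem, max flow = min cut = 8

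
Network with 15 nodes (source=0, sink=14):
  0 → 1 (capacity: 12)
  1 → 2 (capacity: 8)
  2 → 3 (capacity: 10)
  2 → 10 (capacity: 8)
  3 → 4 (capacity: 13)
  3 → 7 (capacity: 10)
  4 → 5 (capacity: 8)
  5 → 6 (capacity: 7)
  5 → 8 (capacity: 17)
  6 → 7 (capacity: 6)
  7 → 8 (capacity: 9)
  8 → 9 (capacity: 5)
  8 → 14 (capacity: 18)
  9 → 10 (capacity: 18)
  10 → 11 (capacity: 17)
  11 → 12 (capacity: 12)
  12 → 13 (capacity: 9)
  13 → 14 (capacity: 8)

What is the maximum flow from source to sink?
Maximum flow = 8

Max flow: 8

Flow assignment:
  0 → 1: 8/12
  1 → 2: 8/8
  2 → 3: 8/10
  3 → 7: 8/10
  7 → 8: 8/9
  8 → 14: 8/18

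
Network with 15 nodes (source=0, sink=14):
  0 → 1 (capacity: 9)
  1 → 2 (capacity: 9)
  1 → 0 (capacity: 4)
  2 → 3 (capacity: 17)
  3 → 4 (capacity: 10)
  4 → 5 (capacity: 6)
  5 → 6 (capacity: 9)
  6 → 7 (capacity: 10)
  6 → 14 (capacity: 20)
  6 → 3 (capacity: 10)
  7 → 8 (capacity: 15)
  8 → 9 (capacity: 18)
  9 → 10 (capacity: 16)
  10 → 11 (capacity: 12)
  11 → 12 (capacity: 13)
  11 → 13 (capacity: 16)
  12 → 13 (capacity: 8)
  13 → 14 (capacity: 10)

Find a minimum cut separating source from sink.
Min cut value = 6, edges: (4,5)

Min cut value: 6
Partition: S = [0, 1, 2, 3, 4], T = [5, 6, 7, 8, 9, 10, 11, 12, 13, 14]
Cut edges: (4,5)

By max-flow min-cut theorem, max flow = min cut = 6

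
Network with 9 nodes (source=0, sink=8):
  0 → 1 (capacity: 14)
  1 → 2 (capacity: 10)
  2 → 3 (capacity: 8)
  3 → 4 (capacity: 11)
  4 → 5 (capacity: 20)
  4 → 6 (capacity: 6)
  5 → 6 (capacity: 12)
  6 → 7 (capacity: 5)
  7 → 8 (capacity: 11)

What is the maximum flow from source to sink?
Maximum flow = 5

Max flow: 5

Flow assignment:
  0 → 1: 5/14
  1 → 2: 5/10
  2 → 3: 5/8
  3 → 4: 5/11
  4 → 6: 5/6
  6 → 7: 5/5
  7 → 8: 5/11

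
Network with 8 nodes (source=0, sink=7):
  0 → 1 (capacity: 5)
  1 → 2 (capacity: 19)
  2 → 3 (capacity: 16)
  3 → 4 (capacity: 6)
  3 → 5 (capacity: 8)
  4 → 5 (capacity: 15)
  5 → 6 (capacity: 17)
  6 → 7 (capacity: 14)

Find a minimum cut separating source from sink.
Min cut value = 5, edges: (0,1)

Min cut value: 5
Partition: S = [0], T = [1, 2, 3, 4, 5, 6, 7]
Cut edges: (0,1)

By max-flow min-cut theorem, max flow = min cut = 5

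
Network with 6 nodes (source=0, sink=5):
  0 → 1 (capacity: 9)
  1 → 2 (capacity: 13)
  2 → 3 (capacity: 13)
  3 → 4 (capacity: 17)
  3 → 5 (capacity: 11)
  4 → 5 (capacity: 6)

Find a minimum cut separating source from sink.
Min cut value = 9, edges: (0,1)

Min cut value: 9
Partition: S = [0], T = [1, 2, 3, 4, 5]
Cut edges: (0,1)

By max-flow min-cut theorem, max flow = min cut = 9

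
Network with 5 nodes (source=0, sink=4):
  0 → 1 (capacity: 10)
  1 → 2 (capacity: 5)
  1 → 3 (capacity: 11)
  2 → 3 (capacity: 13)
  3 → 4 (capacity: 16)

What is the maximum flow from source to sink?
Maximum flow = 10

Max flow: 10

Flow assignment:
  0 → 1: 10/10
  1 → 3: 10/11
  3 → 4: 10/16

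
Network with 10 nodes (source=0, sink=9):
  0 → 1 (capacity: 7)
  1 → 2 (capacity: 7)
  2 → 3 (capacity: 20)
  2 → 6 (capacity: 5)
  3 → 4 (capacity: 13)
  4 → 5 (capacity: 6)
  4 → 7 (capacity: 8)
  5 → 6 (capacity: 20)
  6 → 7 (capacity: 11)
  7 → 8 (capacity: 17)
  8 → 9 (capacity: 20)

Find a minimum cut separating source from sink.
Min cut value = 7, edges: (1,2)

Min cut value: 7
Partition: S = [0, 1], T = [2, 3, 4, 5, 6, 7, 8, 9]
Cut edges: (1,2)

By max-flow min-cut theorem, max flow = min cut = 7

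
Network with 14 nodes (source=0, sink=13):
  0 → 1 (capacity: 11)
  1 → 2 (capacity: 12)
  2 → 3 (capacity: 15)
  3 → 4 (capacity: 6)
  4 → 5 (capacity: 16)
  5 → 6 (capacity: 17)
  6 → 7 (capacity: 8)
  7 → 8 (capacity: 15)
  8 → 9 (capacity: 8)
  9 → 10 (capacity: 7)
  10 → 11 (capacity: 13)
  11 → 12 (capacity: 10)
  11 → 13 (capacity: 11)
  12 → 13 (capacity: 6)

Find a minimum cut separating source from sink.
Min cut value = 6, edges: (3,4)

Min cut value: 6
Partition: S = [0, 1, 2, 3], T = [4, 5, 6, 7, 8, 9, 10, 11, 12, 13]
Cut edges: (3,4)

By max-flow min-cut theorem, max flow = min cut = 6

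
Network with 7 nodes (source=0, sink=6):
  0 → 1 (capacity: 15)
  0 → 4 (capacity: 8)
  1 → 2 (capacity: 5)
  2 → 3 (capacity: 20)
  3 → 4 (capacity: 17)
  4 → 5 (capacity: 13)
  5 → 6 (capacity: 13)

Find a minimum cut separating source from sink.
Min cut value = 13, edges: (5,6)

Min cut value: 13
Partition: S = [0, 1, 2, 3, 4, 5], T = [6]
Cut edges: (5,6)

By max-flow min-cut theorem, max flow = min cut = 13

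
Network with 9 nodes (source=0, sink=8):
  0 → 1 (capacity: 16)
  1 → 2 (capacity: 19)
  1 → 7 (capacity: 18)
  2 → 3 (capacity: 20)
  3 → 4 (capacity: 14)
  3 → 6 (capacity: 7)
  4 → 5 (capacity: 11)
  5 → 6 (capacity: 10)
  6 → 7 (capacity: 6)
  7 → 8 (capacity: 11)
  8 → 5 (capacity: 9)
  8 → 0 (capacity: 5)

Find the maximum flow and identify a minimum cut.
Max flow = 11, Min cut edges: (7,8)

Maximum flow: 11
Minimum cut: (7,8)
Partition: S = [0, 1, 2, 3, 4, 5, 6, 7], T = [8]

Max-flow min-cut theorem verified: both equal 11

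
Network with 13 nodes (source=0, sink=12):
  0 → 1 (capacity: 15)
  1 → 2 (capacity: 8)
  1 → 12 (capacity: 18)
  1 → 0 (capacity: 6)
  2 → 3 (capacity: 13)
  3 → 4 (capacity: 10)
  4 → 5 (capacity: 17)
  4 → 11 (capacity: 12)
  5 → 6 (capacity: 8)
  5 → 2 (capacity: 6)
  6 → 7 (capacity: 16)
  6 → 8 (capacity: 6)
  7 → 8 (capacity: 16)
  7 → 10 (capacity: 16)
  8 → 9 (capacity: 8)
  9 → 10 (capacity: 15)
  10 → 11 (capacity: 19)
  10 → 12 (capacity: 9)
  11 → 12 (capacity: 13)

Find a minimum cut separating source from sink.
Min cut value = 15, edges: (0,1)

Min cut value: 15
Partition: S = [0], T = [1, 2, 3, 4, 5, 6, 7, 8, 9, 10, 11, 12]
Cut edges: (0,1)

By max-flow min-cut theorem, max flow = min cut = 15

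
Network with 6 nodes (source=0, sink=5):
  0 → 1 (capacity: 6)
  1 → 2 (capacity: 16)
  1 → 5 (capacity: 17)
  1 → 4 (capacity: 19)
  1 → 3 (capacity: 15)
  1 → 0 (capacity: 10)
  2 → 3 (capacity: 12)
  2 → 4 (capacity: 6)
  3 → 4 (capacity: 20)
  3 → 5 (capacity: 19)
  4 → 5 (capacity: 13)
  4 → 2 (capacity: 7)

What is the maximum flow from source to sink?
Maximum flow = 6

Max flow: 6

Flow assignment:
  0 → 1: 6/6
  1 → 5: 6/17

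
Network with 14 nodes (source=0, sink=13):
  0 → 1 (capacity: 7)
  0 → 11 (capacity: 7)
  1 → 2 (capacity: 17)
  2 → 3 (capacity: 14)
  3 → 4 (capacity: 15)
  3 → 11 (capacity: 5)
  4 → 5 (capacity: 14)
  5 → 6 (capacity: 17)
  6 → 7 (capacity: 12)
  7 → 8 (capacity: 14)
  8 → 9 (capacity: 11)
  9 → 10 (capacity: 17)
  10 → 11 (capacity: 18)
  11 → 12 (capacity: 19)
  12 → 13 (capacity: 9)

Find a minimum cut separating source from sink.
Min cut value = 9, edges: (12,13)

Min cut value: 9
Partition: S = [0, 1, 2, 3, 4, 5, 6, 7, 8, 9, 10, 11, 12], T = [13]
Cut edges: (12,13)

By max-flow min-cut theorem, max flow = min cut = 9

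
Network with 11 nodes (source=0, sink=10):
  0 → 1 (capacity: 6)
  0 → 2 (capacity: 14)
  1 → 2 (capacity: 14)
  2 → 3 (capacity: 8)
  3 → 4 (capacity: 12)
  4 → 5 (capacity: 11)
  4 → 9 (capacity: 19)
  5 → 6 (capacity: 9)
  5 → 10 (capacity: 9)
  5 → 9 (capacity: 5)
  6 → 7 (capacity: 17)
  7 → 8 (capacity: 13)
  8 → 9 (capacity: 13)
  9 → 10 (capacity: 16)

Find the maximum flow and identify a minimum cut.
Max flow = 8, Min cut edges: (2,3)

Maximum flow: 8
Minimum cut: (2,3)
Partition: S = [0, 1, 2], T = [3, 4, 5, 6, 7, 8, 9, 10]

Max-flow min-cut theorem verified: both equal 8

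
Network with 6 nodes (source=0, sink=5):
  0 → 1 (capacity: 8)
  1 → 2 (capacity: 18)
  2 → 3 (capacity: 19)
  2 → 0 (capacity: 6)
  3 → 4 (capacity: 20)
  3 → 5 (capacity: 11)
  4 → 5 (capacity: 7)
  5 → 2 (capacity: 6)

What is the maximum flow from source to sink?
Maximum flow = 8

Max flow: 8

Flow assignment:
  0 → 1: 8/8
  1 → 2: 8/18
  2 → 3: 8/19
  3 → 5: 8/11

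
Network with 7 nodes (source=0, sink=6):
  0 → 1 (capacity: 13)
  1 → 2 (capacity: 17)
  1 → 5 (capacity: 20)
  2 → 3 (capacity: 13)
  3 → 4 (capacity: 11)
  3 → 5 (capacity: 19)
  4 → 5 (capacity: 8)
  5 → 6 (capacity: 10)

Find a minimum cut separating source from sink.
Min cut value = 10, edges: (5,6)

Min cut value: 10
Partition: S = [0, 1, 2, 3, 4, 5], T = [6]
Cut edges: (5,6)

By max-flow min-cut theorem, max flow = min cut = 10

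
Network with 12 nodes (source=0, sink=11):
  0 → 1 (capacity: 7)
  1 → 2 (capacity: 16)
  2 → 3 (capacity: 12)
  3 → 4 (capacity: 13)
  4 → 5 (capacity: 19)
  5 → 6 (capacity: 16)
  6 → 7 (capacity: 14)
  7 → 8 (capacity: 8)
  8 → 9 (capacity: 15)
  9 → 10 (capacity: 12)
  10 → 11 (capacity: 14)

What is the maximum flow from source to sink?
Maximum flow = 7

Max flow: 7

Flow assignment:
  0 → 1: 7/7
  1 → 2: 7/16
  2 → 3: 7/12
  3 → 4: 7/13
  4 → 5: 7/19
  5 → 6: 7/16
  6 → 7: 7/14
  7 → 8: 7/8
  8 → 9: 7/15
  9 → 10: 7/12
  10 → 11: 7/14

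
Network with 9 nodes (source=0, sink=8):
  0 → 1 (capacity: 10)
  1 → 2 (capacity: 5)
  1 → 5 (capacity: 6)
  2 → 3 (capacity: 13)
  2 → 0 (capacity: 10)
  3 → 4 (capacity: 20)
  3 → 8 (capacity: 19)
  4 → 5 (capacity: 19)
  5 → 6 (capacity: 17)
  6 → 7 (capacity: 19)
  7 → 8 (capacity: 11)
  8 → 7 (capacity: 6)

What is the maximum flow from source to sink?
Maximum flow = 10

Max flow: 10

Flow assignment:
  0 → 1: 10/10
  1 → 2: 5/5
  1 → 5: 5/6
  2 → 3: 5/13
  3 → 8: 5/19
  5 → 6: 5/17
  6 → 7: 5/19
  7 → 8: 5/11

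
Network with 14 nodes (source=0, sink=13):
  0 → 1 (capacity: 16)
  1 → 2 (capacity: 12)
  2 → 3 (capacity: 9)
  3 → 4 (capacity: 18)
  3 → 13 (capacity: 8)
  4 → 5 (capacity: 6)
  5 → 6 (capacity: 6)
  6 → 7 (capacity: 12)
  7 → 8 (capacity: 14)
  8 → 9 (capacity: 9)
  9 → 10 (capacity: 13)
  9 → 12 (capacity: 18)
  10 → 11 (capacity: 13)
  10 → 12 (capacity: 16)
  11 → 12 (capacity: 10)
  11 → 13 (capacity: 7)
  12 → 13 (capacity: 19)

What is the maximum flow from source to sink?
Maximum flow = 9

Max flow: 9

Flow assignment:
  0 → 1: 9/16
  1 → 2: 9/12
  2 → 3: 9/9
  3 → 4: 1/18
  3 → 13: 8/8
  4 → 5: 1/6
  5 → 6: 1/6
  6 → 7: 1/12
  7 → 8: 1/14
  8 → 9: 1/9
  9 → 12: 1/18
  12 → 13: 1/19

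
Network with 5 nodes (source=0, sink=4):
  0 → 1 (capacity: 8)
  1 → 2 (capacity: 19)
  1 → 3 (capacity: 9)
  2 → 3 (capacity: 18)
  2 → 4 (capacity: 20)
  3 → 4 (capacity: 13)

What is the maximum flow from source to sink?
Maximum flow = 8

Max flow: 8

Flow assignment:
  0 → 1: 8/8
  1 → 2: 8/19
  2 → 4: 8/20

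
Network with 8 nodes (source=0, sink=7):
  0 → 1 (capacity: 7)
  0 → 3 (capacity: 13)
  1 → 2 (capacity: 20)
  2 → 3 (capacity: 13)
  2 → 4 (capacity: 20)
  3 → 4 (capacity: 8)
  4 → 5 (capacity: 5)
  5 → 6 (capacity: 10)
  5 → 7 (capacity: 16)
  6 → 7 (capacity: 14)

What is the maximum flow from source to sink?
Maximum flow = 5

Max flow: 5

Flow assignment:
  0 → 3: 5/13
  3 → 4: 5/8
  4 → 5: 5/5
  5 → 7: 5/16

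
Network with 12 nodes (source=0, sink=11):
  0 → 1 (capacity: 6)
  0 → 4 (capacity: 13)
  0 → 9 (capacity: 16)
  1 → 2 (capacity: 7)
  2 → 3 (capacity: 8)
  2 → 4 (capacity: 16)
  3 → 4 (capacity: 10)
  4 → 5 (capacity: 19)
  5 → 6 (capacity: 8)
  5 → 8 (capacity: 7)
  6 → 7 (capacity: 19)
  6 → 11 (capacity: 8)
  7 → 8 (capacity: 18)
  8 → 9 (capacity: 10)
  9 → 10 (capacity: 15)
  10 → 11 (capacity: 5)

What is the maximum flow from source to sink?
Maximum flow = 13

Max flow: 13

Flow assignment:
  0 → 1: 6/6
  0 → 4: 2/13
  0 → 9: 5/16
  1 → 2: 6/7
  2 → 4: 6/16
  4 → 5: 8/19
  5 → 6: 8/8
  6 → 11: 8/8
  9 → 10: 5/15
  10 → 11: 5/5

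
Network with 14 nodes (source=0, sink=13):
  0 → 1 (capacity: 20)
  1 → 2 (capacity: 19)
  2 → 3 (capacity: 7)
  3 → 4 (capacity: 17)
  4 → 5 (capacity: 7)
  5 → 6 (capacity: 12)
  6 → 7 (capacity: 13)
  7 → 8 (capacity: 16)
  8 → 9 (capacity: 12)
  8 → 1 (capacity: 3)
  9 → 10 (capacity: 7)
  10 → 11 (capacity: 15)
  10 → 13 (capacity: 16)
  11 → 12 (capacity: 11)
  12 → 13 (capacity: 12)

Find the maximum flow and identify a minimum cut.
Max flow = 7, Min cut edges: (9,10)

Maximum flow: 7
Minimum cut: (9,10)
Partition: S = [0, 1, 2, 3, 4, 5, 6, 7, 8, 9], T = [10, 11, 12, 13]

Max-flow min-cut theorem verified: both equal 7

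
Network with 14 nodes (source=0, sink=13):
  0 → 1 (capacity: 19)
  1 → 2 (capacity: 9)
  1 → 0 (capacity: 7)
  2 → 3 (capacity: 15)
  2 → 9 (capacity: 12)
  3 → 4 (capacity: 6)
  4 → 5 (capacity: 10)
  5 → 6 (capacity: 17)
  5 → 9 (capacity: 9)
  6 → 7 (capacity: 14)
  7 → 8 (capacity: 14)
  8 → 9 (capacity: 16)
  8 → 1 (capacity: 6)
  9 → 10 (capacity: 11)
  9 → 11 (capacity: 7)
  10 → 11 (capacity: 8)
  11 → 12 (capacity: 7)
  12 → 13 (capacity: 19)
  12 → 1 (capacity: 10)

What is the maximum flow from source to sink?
Maximum flow = 7

Max flow: 7

Flow assignment:
  0 → 1: 7/19
  1 → 2: 7/9
  2 → 9: 7/12
  9 → 11: 7/7
  11 → 12: 7/7
  12 → 13: 7/19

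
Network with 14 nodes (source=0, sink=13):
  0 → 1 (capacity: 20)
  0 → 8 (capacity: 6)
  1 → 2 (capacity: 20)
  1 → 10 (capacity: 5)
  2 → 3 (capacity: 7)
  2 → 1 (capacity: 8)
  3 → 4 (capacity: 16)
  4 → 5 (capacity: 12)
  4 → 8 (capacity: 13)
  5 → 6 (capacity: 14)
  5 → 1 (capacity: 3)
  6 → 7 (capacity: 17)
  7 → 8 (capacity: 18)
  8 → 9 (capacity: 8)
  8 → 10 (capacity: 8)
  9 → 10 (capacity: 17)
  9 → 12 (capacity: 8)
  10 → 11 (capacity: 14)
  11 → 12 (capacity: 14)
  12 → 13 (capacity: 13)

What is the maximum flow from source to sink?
Maximum flow = 13

Max flow: 13

Flow assignment:
  0 → 1: 12/20
  0 → 8: 1/6
  1 → 2: 7/20
  1 → 10: 5/5
  2 → 3: 7/7
  3 → 4: 7/16
  4 → 8: 7/13
  8 → 9: 3/8
  8 → 10: 5/8
  9 → 12: 3/8
  10 → 11: 10/14
  11 → 12: 10/14
  12 → 13: 13/13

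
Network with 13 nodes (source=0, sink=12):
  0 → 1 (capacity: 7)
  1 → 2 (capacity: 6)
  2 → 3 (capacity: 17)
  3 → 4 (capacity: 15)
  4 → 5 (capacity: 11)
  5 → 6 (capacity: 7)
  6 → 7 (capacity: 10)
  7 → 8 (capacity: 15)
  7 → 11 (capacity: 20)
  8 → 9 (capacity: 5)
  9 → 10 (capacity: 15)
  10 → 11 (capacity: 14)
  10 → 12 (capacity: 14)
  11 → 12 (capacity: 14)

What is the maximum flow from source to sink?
Maximum flow = 6

Max flow: 6

Flow assignment:
  0 → 1: 6/7
  1 → 2: 6/6
  2 → 3: 6/17
  3 → 4: 6/15
  4 → 5: 6/11
  5 → 6: 6/7
  6 → 7: 6/10
  7 → 11: 6/20
  11 → 12: 6/14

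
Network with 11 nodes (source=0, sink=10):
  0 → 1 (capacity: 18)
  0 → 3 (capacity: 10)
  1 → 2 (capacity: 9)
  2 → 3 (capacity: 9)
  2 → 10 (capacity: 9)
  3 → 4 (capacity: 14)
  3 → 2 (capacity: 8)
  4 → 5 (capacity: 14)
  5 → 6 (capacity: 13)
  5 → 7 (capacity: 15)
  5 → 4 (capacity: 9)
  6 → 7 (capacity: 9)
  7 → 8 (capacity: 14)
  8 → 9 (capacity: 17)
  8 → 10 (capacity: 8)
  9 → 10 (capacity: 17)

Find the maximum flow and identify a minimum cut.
Max flow = 19, Min cut edges: (0,3), (1,2)

Maximum flow: 19
Minimum cut: (0,3), (1,2)
Partition: S = [0, 1], T = [2, 3, 4, 5, 6, 7, 8, 9, 10]

Max-flow min-cut theorem verified: both equal 19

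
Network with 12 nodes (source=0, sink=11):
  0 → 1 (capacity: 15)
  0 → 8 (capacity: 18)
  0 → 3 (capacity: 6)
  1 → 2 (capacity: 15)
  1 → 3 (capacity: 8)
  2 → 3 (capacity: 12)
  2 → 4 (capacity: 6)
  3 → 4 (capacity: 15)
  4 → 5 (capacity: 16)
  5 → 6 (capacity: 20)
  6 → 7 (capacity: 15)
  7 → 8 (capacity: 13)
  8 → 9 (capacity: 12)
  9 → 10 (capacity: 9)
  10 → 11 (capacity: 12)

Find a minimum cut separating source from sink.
Min cut value = 9, edges: (9,10)

Min cut value: 9
Partition: S = [0, 1, 2, 3, 4, 5, 6, 7, 8, 9], T = [10, 11]
Cut edges: (9,10)

By max-flow min-cut theorem, max flow = min cut = 9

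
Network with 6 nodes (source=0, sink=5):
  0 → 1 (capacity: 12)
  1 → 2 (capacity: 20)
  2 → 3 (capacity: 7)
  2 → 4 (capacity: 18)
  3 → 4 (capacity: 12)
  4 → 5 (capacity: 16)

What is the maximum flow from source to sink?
Maximum flow = 12

Max flow: 12

Flow assignment:
  0 → 1: 12/12
  1 → 2: 12/20
  2 → 4: 12/18
  4 → 5: 12/16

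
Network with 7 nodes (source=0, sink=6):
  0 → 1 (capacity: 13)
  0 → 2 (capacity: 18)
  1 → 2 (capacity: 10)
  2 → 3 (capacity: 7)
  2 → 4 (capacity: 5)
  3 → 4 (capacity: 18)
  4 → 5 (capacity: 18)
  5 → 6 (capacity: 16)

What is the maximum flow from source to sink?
Maximum flow = 12

Max flow: 12

Flow assignment:
  0 → 1: 10/13
  0 → 2: 2/18
  1 → 2: 10/10
  2 → 3: 7/7
  2 → 4: 5/5
  3 → 4: 7/18
  4 → 5: 12/18
  5 → 6: 12/16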